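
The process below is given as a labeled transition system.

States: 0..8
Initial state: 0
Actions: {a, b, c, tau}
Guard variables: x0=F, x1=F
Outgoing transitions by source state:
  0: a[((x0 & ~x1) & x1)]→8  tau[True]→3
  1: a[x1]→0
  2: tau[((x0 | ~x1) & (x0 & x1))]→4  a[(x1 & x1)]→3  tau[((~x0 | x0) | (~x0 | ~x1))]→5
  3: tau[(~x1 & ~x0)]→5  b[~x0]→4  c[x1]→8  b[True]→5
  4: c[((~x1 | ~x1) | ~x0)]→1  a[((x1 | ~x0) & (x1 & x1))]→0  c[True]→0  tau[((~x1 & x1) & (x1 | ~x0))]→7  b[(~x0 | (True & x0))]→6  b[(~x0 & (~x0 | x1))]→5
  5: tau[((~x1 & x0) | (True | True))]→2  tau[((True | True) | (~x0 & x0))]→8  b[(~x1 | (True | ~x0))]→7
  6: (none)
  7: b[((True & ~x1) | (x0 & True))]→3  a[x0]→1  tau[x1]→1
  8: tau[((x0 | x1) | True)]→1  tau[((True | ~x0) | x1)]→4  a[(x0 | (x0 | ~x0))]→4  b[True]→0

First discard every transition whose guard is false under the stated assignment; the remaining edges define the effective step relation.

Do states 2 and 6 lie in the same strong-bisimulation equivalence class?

Compute ~ classes (split until stable):
  round 0: {{0,1,2,3,4,5,6,7,8}}
  round 1: {{0,2},{1,6},{3,5},{4},{7},{8}}
  round 2: {{0,2},{1,6},{3},{4},{5},{7},{8}}
  round 3: {{0},{1,6},{2},{3},{4},{5},{7},{8}}
stable after 4 split(s): 8 block(s)
[2]={2}  [6]={1,6}

Answer: NOT BISIMILAR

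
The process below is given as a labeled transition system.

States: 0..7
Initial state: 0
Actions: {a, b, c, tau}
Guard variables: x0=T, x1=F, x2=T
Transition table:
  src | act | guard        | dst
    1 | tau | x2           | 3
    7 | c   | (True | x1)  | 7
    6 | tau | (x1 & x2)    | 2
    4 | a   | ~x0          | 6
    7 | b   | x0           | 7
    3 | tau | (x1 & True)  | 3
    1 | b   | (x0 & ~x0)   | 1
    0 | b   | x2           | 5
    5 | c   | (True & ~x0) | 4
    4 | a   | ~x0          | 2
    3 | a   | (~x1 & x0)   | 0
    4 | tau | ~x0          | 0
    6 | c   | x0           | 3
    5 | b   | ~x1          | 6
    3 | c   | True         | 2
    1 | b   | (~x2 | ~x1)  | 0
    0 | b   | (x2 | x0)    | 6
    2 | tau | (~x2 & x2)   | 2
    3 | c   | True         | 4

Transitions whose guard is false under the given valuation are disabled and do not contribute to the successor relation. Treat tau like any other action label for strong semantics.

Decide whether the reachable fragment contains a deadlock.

Answer: DEADLOCK at state 2

Working:
R = {0,2,3,4,5,6}
  0: b→5  b→6  [2 out]
  2: ∅  [deadlock]
  3: a→0  c→2  c→4  [3 out]
  4: ∅  [deadlock]
  5: b→6  [1 out]
  6: c→3  [1 out]
trace reaching 2: b·c·c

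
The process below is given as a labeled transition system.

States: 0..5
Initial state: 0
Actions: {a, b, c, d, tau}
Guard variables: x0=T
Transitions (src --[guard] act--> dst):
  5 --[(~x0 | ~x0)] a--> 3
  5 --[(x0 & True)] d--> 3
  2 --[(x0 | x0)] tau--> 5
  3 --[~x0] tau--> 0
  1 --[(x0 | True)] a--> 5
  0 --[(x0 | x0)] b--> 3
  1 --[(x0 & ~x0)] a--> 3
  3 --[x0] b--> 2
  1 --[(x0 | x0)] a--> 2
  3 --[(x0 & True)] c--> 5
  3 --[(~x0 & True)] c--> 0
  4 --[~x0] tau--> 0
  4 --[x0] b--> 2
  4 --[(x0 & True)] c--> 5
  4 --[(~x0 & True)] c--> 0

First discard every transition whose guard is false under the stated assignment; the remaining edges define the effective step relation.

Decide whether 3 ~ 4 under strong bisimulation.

Answer: BISIMILAR

Working:
Compute ~ classes (split until stable):
  P[0] = {{0,1,2,3,4,5}}
  P[1] = {{0},{1},{2},{3,4},{5}}
stable after 2 split(s): 5 block(s)
class of 3: {3,4}; class of 4: {3,4}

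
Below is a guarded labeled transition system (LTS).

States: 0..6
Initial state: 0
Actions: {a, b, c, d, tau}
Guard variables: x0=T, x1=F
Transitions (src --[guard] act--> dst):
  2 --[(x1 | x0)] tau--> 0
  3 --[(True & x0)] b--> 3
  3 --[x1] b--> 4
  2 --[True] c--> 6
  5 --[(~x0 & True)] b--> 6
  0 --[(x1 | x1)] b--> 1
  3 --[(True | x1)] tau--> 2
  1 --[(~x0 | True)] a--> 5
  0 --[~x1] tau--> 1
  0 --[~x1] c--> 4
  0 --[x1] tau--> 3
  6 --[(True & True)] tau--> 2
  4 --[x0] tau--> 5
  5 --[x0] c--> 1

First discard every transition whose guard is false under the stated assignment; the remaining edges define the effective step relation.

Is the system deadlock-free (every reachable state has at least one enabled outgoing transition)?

Answer: DEADLOCK-FREE

Working:
Reachable = {0,1,4,5}
  0: c→4  tau→1  [2 exit(s)]
  1: a→5  [1 exit(s)]
  4: tau→5  [1 exit(s)]
  5: c→1  [1 exit(s)]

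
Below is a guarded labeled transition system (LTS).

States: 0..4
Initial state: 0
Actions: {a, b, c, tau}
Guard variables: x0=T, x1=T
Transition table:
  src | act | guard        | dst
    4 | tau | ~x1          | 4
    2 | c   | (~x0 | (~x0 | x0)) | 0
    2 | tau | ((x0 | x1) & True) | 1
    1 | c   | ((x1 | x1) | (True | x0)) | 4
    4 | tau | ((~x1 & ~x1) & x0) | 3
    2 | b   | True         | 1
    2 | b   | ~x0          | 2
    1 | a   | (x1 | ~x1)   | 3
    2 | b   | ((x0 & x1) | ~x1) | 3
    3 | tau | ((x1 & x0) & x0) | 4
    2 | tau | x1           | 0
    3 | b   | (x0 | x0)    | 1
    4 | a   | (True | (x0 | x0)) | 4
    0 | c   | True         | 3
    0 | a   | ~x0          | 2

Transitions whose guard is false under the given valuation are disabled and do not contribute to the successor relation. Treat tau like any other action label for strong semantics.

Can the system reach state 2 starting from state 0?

Answer: UNREACHABLE

Analysis:
11 transition(s) survive guard evaluation.
L0 = {0}
L1 = {3}  total {0,3}
L2 = {1,4}  total {0,1,3,4}
R = {0,1,3,4}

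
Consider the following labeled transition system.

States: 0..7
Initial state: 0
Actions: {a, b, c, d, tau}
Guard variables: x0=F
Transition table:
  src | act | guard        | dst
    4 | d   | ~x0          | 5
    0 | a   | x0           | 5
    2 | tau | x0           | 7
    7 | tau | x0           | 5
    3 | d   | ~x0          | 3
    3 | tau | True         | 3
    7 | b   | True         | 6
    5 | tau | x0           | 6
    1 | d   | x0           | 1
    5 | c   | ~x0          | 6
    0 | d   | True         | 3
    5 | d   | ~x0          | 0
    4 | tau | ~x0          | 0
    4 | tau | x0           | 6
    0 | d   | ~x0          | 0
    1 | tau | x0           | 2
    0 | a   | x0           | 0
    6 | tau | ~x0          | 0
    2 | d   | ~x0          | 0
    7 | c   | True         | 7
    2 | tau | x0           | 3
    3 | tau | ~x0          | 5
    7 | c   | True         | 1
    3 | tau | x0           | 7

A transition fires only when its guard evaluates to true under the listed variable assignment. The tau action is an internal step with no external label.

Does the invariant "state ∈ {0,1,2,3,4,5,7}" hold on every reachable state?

Inv-set: {0,1,2,3,4,5,7}
Reach set: {0,3,5,6}
  0: ✓
  3: ✓
  5: ✓
  6: VIOLATES
counterexample path to 6: d·tau·c

Answer: INVARIANT VIOLATED at state 6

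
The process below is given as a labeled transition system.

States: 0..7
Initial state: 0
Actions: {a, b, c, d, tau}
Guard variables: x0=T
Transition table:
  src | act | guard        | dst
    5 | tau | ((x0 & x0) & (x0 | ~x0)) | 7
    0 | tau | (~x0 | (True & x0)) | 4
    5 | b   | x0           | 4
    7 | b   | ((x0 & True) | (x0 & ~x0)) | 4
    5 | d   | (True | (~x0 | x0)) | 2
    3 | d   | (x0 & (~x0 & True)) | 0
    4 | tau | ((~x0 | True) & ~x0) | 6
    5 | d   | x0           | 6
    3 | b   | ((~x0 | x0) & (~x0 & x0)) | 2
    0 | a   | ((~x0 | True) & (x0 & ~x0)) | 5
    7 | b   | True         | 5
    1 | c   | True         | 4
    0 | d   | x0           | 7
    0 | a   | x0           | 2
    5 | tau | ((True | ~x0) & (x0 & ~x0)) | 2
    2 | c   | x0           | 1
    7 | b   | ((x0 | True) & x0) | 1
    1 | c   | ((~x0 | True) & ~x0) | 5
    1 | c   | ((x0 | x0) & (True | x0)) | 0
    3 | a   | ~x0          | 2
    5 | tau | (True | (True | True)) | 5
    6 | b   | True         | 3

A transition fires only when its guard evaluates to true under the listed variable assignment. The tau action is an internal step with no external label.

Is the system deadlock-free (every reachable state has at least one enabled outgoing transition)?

Answer: DEADLOCK at state 3

Trace:
Reach set: {0,1,2,3,4,5,6,7}
  0: a→2  d→7  tau→4  [3 out]
  1: c→0  c→4  [2 out]
  2: c→1  [1 out]
  3: ∅  [deadlock]
  4: ∅  [deadlock]
  5: b→4  d→2  d→6  tau→5  tau→7  [5 out]
  6: b→3  [1 out]
  7: b→1  b→4  b→5  [3 out]
witness 3: d·b·d·b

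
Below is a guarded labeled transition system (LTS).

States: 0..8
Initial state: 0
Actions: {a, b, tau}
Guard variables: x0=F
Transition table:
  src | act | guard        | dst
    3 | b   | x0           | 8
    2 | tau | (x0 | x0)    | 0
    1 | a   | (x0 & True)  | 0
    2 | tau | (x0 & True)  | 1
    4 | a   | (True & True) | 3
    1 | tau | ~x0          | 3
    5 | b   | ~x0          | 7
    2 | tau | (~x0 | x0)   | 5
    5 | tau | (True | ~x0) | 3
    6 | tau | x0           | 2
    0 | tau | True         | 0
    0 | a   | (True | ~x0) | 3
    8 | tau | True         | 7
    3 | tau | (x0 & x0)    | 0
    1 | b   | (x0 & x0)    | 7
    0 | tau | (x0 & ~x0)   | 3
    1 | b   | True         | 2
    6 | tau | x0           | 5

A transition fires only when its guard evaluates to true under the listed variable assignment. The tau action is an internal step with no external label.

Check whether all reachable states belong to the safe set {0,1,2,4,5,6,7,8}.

Safe = {0,1,2,4,5,6,7,8}
R = {0,3}
  0: ok
  3: VIOLATES
counterexample path to 3: a

Answer: INVARIANT VIOLATED at state 3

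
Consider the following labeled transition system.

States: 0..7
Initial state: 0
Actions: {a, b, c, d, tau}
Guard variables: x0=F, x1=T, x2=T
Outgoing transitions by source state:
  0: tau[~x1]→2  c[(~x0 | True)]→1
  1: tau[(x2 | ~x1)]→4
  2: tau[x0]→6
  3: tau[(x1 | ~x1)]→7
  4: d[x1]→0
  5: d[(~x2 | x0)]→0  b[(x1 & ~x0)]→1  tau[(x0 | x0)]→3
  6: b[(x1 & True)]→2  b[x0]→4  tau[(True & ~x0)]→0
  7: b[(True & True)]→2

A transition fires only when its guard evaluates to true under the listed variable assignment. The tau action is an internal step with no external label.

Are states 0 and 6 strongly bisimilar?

Refine partition for ~:
  P[0] = {{0,1,2,3,4,5,6,7}}
  P[1] = {{0},{1,3},{2},{4},{5,7},{6}}
  P[2] = {{0},{1},{2},{3},{4},{5},{6},{7}}
stable after 3 split(s): 8 block(s)
[0]={0}  [6]={6}

Answer: NOT BISIMILAR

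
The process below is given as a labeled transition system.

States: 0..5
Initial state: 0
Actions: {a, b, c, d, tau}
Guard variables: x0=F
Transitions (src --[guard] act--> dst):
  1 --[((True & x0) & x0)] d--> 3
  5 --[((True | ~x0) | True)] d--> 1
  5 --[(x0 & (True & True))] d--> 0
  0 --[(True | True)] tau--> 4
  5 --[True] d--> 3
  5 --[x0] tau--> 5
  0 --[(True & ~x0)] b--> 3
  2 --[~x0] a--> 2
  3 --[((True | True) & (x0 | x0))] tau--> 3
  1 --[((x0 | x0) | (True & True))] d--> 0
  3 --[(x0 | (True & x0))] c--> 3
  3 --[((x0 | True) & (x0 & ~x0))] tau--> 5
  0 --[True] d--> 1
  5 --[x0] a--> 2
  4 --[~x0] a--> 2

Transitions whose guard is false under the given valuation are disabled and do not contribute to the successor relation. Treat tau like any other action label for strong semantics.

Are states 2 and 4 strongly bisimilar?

Answer: BISIMILAR

Trace:
Compute ~ classes (split until stable):
  P[0] = {{0,1,2,3,4,5}}
  P[1] = {{0},{1,5},{2,4},{3}}
  P[2] = {{0},{1},{2,4},{3},{5}}
Fixed point at round 3; 5 class(es).
[2]={2,4}  [4]={2,4}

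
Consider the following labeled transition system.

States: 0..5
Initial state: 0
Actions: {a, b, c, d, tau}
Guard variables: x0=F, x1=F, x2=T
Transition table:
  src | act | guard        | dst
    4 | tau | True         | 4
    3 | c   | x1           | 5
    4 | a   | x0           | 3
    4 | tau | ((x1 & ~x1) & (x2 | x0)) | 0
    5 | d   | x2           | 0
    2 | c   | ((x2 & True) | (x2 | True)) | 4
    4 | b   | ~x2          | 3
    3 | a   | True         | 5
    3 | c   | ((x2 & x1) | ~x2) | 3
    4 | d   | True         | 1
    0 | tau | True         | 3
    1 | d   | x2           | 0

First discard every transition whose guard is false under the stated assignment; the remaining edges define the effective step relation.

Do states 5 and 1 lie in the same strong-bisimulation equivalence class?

Answer: BISIMILAR

Trace:
Bisimulation quotient by refinement:
  P[0] = {{0,1,2,3,4,5}}
  P[1] = {{0},{1,5},{2},{3},{4}}
Fixed point at round 2; 5 class(es).
5∈{1,5}, 1∈{1,5}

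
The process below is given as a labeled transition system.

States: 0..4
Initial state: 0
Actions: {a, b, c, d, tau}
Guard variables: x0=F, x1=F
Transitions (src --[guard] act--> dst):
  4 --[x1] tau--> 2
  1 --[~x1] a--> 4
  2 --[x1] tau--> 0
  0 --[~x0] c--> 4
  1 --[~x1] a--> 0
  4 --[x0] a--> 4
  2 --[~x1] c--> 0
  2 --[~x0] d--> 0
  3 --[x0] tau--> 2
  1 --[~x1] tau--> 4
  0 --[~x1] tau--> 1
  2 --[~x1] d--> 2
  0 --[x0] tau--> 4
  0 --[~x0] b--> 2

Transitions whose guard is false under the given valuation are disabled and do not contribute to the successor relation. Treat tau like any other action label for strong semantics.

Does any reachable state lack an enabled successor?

Answer: DEADLOCK at state 4

Trace:
Reach set: {0,1,2,4}
  0: b→2  c→4  tau→1  [3 exit(s)]
  1: a→0  a→4  tau→4  [3 exit(s)]
  2: c→0  d→0  d→2  [3 exit(s)]
  4: ∅  [no exit]
Path to 4: c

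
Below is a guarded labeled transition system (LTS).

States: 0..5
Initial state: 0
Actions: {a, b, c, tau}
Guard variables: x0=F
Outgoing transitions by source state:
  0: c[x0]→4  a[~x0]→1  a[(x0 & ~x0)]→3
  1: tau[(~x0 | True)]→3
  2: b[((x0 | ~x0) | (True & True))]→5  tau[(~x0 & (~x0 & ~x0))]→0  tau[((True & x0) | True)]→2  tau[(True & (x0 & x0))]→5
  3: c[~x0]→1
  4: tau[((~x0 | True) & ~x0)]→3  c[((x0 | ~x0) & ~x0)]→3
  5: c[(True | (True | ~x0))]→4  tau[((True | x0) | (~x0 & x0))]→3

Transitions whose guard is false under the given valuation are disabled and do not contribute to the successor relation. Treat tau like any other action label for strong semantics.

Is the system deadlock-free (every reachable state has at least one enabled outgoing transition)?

Answer: DEADLOCK-FREE

Analysis:
Reachable = {0,1,3}
  0: a→1  [deg 1]
  1: tau→3  [deg 1]
  3: c→1  [deg 1]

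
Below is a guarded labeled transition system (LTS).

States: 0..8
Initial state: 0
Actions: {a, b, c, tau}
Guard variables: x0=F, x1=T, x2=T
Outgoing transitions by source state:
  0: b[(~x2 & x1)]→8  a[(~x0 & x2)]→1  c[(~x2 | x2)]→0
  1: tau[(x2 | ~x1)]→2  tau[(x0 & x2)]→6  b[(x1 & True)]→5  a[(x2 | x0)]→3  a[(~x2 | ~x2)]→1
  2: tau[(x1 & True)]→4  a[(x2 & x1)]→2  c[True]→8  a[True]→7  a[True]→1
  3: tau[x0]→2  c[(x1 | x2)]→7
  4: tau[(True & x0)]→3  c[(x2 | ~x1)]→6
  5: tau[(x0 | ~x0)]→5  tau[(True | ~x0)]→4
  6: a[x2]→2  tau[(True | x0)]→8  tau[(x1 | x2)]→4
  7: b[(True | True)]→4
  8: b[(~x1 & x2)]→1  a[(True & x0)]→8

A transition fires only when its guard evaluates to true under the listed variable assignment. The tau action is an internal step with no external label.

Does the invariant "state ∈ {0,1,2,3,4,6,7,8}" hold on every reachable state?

Allowed set {0,1,2,3,4,6,7,8}
Reachable = {0,1,2,3,4,5,6,7,8}
  0: ok
  1: ok
  2: ok
  3: ok
  4: ok
  5: ✗ unsafe
  6: ok
  7: ok
  8: ok
counterexample path to 5: a·b

Answer: INVARIANT VIOLATED at state 5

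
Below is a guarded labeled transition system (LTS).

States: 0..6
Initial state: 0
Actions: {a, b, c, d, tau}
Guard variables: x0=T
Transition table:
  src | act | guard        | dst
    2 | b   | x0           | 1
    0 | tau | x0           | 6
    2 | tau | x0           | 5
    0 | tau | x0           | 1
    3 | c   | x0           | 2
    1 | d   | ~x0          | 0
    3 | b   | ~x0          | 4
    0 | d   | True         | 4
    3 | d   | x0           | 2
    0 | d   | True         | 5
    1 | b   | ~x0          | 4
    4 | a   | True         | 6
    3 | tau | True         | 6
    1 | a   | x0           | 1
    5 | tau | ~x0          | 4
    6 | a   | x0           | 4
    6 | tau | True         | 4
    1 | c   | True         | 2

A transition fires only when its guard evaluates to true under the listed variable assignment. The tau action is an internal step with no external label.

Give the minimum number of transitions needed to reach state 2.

Layered search for 2:
  depth 0: {0}
  depth 1: {1,4,5,6}
  depth 2: {2}
depth(2)=2, e.g. tau·c

Answer: 2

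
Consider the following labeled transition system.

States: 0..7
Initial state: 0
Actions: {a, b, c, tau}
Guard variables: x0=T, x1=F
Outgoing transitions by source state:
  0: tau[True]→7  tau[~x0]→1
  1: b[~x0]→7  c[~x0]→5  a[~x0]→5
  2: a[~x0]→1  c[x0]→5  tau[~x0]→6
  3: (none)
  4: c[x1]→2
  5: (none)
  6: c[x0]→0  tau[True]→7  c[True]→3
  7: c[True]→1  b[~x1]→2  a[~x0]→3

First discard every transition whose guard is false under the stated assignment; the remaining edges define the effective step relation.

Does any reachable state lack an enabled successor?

Answer: DEADLOCK at state 1

Working:
R = {0,1,2,5,7}
  0: tau→7  [deg 1]
  1: ∅  [deadlock]
  2: c→5  [deg 1]
  5: ∅  [deadlock]
  7: b→2  c→1  [deg 2]
Path to 1: tau·c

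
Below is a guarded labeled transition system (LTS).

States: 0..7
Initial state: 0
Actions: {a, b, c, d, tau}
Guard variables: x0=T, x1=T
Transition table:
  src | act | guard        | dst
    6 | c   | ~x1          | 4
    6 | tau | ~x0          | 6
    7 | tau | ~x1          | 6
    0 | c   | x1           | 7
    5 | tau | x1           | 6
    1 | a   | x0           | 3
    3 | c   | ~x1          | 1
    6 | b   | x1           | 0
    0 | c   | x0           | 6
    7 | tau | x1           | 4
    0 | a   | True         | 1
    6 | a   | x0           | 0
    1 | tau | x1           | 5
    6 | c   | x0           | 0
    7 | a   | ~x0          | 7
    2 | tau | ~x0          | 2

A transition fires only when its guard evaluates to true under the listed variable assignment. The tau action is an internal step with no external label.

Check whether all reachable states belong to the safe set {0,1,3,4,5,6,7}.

Answer: INVARIANT HOLDS

Trace:
Inv-set: {0,1,3,4,5,6,7}
Reachable = {0,1,3,4,5,6,7}
  0: safe
  1: safe
  3: safe
  4: safe
  5: safe
  6: safe
  7: safe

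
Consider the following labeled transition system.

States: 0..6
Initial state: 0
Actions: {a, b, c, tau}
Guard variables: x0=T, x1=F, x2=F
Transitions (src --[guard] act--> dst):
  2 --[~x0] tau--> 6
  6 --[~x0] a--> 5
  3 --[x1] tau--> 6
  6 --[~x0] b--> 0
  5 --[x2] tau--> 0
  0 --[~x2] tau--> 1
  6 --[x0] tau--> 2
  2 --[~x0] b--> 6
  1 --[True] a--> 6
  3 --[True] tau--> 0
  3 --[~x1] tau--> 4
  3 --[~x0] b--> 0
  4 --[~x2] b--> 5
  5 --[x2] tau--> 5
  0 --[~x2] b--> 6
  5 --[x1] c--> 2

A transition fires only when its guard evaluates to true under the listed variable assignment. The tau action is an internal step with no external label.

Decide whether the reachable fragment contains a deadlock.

Answer: DEADLOCK at state 2

Trace:
R = {0,1,2,6}
  0: b→6  tau→1  [2 out]
  1: a→6  [1 out]
  2: ∅  [deadlock]
  6: tau→2  [1 out]
witness 2: b·tau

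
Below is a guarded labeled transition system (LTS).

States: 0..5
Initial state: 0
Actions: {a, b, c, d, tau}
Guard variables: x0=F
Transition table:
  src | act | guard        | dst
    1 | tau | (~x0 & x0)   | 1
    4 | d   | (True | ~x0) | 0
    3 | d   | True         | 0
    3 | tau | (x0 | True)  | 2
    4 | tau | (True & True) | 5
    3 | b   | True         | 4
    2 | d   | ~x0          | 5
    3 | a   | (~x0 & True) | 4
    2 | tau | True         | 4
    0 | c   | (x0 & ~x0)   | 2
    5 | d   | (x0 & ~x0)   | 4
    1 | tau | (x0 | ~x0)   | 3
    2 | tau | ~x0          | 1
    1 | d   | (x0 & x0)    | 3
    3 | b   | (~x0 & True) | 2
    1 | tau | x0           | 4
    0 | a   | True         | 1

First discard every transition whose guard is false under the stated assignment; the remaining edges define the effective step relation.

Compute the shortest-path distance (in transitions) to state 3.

Answer: 2

Working:
Layered search for 3:
  depth 0: {0}
  depth 1: {1}
  depth 2: {3}
first hit 3 at d=2 via a·tau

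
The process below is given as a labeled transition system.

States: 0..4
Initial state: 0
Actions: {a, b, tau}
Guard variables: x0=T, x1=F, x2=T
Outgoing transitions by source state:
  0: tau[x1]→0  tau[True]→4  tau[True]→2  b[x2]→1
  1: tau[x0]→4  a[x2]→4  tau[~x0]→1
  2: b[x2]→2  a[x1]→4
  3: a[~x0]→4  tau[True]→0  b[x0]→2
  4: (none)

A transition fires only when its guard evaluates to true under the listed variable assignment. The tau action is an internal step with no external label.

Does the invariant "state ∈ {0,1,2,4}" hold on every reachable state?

Answer: INVARIANT HOLDS

Analysis:
Allowed set {0,1,2,4}
R = {0,1,2,4}
  0: ✓
  1: ✓
  2: ✓
  4: ✓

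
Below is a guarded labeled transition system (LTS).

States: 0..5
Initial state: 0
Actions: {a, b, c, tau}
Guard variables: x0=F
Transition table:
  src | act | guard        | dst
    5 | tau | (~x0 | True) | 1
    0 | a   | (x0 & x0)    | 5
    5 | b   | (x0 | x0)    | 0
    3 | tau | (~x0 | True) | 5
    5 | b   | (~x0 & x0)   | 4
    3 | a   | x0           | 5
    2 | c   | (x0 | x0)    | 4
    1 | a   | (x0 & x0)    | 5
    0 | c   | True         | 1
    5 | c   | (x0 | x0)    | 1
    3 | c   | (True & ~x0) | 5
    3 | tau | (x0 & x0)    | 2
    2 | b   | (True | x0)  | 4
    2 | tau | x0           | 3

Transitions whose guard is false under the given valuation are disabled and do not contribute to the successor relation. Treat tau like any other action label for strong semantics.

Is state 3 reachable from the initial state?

Guard filter leaves 5 enabled edge(s).
depth 0: {0}
depth 1: {1}  now seen {0,1}
R = {0,1}

Answer: UNREACHABLE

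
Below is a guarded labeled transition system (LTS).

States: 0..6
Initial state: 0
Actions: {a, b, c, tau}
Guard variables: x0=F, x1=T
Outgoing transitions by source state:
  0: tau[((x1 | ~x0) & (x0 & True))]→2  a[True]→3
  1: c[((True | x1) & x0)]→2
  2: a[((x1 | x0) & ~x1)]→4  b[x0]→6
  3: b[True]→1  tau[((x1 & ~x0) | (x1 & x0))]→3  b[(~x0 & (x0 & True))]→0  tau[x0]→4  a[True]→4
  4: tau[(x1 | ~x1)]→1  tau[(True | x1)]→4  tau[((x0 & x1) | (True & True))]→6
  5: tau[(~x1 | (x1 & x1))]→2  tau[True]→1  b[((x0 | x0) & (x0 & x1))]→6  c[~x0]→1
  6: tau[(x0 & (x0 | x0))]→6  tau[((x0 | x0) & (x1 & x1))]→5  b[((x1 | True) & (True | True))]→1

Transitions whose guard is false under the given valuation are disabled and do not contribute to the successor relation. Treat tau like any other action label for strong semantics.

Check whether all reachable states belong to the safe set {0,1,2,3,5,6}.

Answer: INVARIANT VIOLATED at state 4

Analysis:
Inv-set: {0,1,2,3,5,6}
Reachable = {0,1,3,4,6}
  0: ok
  1: ok
  3: ok
  4: outside
  6: ok
counterexample path to 4: a·a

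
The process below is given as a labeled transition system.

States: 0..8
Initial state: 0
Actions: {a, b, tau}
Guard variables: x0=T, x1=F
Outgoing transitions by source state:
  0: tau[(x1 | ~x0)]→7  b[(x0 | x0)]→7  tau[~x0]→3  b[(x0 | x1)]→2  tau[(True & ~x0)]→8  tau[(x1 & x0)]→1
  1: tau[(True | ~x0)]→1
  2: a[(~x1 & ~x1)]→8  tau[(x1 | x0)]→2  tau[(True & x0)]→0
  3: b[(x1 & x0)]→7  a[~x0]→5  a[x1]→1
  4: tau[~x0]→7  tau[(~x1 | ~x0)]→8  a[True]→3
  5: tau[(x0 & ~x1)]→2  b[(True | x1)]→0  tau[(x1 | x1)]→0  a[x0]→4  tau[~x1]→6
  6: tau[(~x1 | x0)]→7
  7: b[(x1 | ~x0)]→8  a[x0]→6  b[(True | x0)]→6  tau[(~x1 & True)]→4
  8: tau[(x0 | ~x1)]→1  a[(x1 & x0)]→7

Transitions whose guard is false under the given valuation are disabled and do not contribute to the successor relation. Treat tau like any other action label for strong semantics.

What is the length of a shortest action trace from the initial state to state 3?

Layered search for 3:
  Layer 0: {0}
  Layer 1: {2,7}
  Layer 2: {4,6,8}
  Layer 3: {1,3}
3 enters at depth 3; path b·tau·a

Answer: 3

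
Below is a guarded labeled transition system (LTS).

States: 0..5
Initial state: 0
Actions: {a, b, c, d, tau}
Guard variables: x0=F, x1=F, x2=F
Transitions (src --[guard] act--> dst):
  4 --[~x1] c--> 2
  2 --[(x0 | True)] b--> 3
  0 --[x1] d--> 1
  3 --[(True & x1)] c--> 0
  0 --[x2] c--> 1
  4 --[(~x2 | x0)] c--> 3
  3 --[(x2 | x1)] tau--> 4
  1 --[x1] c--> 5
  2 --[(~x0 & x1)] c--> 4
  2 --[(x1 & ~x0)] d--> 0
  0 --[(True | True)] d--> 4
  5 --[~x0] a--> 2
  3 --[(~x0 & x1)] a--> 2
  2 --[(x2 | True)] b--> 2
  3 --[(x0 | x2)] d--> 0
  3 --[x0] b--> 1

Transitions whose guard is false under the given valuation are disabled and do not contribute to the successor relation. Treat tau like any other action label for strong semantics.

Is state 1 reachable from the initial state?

Answer: UNREACHABLE

Working:
6 transition(s) survive guard evaluation.
depth 0: {0}
depth 1: {4}  cumulative {0,4}
depth 2: {2,3}  cumulative {0,2,3,4}
R = {0,2,3,4}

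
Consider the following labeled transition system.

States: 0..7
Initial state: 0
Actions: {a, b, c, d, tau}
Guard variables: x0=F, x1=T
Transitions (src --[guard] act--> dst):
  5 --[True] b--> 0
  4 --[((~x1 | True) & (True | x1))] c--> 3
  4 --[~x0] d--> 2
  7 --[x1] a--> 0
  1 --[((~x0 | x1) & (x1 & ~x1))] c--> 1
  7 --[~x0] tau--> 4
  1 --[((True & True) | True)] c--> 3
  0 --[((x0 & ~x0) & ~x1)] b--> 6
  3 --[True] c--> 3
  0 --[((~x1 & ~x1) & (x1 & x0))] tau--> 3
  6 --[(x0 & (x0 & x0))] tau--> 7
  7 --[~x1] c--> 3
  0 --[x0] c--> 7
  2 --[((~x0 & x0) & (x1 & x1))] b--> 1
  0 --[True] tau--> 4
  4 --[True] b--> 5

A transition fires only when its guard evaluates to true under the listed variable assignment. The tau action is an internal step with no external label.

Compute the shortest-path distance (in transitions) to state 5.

BFS to 5:
  Layer 0: {0}
  Layer 1: {4}
  Layer 2: {2,3,5}
first hit 5 at d=2 via tau·b

Answer: 2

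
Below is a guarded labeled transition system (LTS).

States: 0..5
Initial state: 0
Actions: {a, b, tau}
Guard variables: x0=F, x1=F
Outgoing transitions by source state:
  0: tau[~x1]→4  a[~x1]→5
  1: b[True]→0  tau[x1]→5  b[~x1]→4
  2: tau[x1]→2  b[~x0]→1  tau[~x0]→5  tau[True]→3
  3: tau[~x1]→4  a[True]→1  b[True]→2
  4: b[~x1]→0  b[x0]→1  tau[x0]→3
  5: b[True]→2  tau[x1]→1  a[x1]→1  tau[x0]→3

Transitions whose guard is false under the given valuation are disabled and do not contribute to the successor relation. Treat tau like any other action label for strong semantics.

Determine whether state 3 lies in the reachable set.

12 transition(s) survive guard evaluation.
Layer 0: {0}
Layer 1: {4,5}  now seen {0,4,5}
Layer 2: {2}  now seen {0,2,4,5}
Layer 3: {1,3}  now seen {0,1,2,3,4,5}
Reachable = {0,1,2,3,4,5}
witness 3: a·b·tau

Answer: REACHABLE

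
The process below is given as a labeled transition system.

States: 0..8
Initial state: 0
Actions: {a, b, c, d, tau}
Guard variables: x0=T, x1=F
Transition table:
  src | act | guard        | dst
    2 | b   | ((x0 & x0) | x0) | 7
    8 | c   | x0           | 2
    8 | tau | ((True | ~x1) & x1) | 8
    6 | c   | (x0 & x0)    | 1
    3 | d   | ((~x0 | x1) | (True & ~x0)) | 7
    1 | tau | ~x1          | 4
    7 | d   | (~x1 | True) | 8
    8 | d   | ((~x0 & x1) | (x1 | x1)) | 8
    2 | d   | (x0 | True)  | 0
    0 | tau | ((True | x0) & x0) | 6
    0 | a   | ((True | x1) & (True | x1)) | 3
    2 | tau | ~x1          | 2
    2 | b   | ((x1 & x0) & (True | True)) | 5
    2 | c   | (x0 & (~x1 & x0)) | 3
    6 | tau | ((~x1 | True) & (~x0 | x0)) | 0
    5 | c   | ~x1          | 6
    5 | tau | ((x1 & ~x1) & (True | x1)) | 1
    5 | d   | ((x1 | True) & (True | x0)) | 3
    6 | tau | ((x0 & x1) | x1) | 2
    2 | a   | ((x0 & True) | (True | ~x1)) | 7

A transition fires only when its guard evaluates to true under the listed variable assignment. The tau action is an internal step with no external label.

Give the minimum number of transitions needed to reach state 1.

Breadth-first toward 1:
  depth 0: {0}
  depth 1: {3,6}
  depth 2: {1}
first hit 1 at d=2 via tau·c

Answer: 2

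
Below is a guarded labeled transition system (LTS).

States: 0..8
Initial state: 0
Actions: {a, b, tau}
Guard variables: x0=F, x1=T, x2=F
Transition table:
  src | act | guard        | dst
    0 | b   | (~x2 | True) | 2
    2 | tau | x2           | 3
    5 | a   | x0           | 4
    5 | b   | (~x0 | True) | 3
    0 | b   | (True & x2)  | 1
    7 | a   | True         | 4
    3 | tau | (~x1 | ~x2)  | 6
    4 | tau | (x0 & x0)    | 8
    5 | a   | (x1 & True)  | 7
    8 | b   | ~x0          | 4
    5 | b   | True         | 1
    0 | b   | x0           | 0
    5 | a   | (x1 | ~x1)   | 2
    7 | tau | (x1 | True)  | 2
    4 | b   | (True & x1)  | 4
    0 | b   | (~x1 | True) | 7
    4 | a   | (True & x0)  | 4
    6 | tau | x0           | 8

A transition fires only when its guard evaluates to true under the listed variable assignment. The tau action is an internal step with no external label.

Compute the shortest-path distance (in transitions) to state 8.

Answer: UNREACHABLE

Working:
Layered search for 8:
  Layer 0: {0}
  Layer 1: {2,7}
  Layer 2: {4}
8 never appears.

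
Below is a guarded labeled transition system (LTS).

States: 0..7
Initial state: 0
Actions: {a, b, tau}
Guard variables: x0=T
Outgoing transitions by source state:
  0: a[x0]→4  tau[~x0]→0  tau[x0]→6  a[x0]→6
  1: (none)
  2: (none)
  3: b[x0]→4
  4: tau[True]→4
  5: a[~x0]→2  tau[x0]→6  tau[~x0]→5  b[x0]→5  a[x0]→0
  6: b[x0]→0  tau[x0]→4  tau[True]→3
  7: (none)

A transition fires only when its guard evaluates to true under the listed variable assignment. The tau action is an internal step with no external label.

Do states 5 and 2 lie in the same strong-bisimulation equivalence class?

Bisimulation quotient by refinement:
  P[0] = {{0,1,2,3,4,5,6,7}}
  P[1] = {{0},{1,2,7},{3},{4},{5},{6}}
Fixed point at round 2; 6 class(es).
class of 5: {5}; class of 2: {1,2,7}

Answer: NOT BISIMILAR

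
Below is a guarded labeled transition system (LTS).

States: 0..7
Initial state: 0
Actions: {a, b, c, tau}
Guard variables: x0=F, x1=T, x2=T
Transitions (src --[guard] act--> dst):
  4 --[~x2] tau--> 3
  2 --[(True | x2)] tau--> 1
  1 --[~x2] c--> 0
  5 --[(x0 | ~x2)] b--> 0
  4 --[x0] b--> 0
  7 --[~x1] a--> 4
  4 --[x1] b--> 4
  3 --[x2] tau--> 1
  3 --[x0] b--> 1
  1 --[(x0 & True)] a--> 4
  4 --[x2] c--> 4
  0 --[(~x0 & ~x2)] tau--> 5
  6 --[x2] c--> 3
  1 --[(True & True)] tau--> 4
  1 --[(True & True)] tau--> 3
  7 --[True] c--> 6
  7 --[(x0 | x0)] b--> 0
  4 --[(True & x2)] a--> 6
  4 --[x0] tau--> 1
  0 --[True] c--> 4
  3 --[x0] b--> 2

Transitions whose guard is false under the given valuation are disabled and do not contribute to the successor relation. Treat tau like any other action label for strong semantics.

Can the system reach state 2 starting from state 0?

Answer: UNREACHABLE

Analysis:
10 transition(s) survive guard evaluation.
L0 = {0}
L1 = {4}  total {0,4}
L2 = {6}  total {0,4,6}
L3 = {3}  total {0,3,4,6}
L4 = {1}  total {0,1,3,4,6}
R = {0,1,3,4,6}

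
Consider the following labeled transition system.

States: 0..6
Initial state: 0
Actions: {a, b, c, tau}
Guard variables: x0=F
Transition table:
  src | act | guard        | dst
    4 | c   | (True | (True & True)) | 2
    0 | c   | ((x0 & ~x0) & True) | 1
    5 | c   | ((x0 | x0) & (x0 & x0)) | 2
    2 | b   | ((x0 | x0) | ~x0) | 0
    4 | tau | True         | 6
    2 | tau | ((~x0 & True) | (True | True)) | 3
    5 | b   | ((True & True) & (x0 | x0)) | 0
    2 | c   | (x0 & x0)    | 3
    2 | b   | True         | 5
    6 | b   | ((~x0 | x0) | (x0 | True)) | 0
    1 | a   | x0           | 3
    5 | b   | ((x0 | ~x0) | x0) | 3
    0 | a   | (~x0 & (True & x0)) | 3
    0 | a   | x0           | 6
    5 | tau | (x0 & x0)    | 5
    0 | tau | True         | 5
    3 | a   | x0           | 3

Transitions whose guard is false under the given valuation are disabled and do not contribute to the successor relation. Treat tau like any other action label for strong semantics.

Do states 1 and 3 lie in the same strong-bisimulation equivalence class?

Answer: BISIMILAR

Working:
Compute ~ classes (split until stable):
  P[0] = {{0,1,2,3,4,5,6}}
  P[1] = {{0},{1,3},{2},{4},{5,6}}
  P[2] = {{0},{1,3},{2},{4},{5},{6}}
6 equivalence class(es) (converged in 3)
[1]={1,3}  [3]={1,3}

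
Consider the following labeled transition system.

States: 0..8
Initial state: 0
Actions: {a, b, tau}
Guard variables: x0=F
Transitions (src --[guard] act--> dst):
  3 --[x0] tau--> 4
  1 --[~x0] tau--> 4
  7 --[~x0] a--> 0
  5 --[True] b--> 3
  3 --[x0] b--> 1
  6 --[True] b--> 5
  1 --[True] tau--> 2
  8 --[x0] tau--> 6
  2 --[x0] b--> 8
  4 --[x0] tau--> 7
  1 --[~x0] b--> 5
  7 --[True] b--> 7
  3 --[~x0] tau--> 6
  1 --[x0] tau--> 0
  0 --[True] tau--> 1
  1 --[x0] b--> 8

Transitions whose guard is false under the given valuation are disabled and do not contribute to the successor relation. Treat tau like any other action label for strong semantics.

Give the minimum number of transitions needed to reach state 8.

BFS to 8:
  L0 = {0}
  L1 = {1}
  L2 = {2,4,5}
  L3 = {3}
  L4 = {6}
8 never appears.

Answer: UNREACHABLE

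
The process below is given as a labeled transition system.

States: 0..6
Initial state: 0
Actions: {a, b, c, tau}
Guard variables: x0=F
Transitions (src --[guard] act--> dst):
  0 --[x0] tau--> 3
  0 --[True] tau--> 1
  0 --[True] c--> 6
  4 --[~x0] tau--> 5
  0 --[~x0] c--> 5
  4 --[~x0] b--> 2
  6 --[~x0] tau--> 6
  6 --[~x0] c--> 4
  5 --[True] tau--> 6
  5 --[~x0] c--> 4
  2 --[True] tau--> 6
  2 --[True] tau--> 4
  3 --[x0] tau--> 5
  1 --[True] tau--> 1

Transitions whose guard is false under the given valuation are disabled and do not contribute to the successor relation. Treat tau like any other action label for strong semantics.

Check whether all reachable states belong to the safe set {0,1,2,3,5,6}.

Answer: INVARIANT VIOLATED at state 4

Trace:
Inv-set: {0,1,2,3,5,6}
Reachable = {0,1,2,4,5,6}
  0: safe
  1: safe
  2: safe
  4: VIOLATES
  5: safe
  6: safe
witness against invariant: c·c → 4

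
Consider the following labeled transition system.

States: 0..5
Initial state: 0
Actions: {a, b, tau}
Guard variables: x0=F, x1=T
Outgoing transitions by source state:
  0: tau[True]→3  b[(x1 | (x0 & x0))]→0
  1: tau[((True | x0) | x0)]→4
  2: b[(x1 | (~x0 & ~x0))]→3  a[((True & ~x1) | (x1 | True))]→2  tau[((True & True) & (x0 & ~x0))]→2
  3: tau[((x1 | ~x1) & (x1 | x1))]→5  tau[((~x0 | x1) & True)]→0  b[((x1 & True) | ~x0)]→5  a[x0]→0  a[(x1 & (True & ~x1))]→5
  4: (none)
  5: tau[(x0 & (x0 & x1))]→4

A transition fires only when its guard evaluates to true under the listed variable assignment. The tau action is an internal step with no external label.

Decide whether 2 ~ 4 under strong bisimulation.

Refine partition for ~:
  round 0: {{0,1,2,3,4,5}}
  round 1: {{0,3},{1},{2},{4,5}}
  round 2: {{0},{1},{2},{3},{4,5}}
5 equivalence class(es) (converged in 3)
class of 2: {2}; class of 4: {4,5}

Answer: NOT BISIMILAR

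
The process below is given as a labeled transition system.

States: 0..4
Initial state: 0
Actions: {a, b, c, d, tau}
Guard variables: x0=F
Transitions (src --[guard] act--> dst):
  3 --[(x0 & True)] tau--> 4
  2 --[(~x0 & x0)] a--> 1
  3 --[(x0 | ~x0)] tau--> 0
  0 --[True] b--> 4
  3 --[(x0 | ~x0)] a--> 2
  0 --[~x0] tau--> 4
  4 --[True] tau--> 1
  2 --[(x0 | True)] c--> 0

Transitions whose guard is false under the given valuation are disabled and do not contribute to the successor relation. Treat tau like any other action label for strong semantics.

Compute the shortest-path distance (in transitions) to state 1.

Answer: 2

Working:
BFS to 1:
  depth 0: {0}
  depth 1: {4}
  depth 2: {1}
depth(1)=2, e.g. b·tau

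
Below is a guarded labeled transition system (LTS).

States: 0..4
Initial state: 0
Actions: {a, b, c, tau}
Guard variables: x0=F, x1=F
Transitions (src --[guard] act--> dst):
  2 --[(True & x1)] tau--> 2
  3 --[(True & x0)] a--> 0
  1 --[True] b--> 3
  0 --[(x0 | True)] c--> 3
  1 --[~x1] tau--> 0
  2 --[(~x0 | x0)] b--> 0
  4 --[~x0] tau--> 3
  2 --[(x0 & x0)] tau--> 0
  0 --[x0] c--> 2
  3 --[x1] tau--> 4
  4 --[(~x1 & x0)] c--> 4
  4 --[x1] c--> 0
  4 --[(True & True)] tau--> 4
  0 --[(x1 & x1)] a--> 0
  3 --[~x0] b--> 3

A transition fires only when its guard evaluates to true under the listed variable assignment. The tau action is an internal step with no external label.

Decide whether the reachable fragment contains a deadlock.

Reachable = {0,3}
  0: c→3  [deg 1]
  3: b→3  [deg 1]

Answer: DEADLOCK-FREE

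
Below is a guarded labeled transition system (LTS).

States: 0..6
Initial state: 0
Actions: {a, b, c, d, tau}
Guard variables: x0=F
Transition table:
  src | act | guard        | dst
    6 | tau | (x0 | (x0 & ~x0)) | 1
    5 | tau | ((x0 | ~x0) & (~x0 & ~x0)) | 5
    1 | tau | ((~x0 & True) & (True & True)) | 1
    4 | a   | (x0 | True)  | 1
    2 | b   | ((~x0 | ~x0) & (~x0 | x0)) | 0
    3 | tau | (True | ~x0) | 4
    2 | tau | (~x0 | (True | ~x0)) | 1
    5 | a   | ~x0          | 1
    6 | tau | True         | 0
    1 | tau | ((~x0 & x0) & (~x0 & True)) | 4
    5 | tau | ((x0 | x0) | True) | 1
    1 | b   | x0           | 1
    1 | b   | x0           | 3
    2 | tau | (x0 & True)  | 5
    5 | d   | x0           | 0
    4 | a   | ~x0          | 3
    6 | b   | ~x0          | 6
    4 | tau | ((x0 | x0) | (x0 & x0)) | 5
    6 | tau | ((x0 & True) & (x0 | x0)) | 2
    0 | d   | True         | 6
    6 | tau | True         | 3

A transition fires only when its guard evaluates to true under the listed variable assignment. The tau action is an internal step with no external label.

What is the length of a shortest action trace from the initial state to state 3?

Breadth-first toward 3:
  L0 = {0}
  L1 = {6}
  L2 = {3}
3 enters at depth 2; path d·tau

Answer: 2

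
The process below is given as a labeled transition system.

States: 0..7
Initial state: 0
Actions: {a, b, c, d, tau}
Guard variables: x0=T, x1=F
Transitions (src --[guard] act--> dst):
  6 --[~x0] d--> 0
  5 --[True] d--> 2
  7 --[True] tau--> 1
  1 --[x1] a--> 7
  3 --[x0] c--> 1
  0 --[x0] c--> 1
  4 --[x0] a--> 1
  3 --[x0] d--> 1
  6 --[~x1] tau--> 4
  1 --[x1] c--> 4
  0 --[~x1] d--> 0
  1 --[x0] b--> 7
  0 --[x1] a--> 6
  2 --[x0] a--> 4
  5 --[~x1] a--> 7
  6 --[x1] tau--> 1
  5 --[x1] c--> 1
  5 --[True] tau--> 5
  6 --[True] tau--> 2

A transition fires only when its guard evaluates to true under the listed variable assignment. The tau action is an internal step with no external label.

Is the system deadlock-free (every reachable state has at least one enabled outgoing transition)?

R = {0,1,7}
  0: c→1  d→0  [deg 2]
  1: b→7  [deg 1]
  7: tau→1  [deg 1]

Answer: DEADLOCK-FREE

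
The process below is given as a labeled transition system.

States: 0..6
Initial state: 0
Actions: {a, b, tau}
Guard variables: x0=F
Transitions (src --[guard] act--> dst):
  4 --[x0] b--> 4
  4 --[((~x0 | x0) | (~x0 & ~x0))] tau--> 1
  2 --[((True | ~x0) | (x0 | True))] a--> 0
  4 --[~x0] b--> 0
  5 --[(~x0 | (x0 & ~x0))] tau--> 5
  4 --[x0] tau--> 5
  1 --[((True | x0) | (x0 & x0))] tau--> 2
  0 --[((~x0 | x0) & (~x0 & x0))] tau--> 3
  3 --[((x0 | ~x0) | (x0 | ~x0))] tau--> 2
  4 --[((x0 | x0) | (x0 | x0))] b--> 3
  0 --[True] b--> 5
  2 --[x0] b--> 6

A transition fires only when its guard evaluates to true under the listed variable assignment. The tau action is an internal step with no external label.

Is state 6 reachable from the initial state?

Answer: UNREACHABLE

Analysis:
After dropping false guards: 7 live edges.
L0 = {0}
L1 = {5}  total {0,5}
Reach set: {0,5}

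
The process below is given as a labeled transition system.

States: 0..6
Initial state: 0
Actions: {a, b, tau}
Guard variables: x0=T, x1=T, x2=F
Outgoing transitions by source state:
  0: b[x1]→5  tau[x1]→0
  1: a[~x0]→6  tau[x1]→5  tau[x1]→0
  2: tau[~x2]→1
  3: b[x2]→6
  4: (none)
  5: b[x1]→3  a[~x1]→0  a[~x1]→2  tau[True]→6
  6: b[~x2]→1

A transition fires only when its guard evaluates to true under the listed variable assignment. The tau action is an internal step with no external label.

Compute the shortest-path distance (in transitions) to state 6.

Answer: 2

Working:
Layered search for 6:
  depth 0: {0}
  depth 1: {5}
  depth 2: {3,6}
first hit 6 at d=2 via b·tau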